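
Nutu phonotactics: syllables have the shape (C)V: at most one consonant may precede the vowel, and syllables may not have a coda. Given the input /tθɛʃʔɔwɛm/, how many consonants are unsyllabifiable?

3

Under (C)V, the unsyllabifiable consonants are /t/, /ʃ/, /m/ (no codas are permitted; onsets are limited to one consonant).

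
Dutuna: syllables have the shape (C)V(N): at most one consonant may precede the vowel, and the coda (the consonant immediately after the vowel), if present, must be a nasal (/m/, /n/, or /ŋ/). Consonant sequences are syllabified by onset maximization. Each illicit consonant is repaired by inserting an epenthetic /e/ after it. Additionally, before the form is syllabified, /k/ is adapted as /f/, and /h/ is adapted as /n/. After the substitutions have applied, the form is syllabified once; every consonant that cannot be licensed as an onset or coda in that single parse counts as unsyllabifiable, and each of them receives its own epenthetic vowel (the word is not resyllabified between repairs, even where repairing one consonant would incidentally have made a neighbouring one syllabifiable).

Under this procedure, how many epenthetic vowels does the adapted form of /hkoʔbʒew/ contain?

After substitution the input is /nfoʔbʒew/.
The unsyllabifiable consonants are /n/, /ʔ/, /b/, /w/; each receives one epenthetic vowel.

4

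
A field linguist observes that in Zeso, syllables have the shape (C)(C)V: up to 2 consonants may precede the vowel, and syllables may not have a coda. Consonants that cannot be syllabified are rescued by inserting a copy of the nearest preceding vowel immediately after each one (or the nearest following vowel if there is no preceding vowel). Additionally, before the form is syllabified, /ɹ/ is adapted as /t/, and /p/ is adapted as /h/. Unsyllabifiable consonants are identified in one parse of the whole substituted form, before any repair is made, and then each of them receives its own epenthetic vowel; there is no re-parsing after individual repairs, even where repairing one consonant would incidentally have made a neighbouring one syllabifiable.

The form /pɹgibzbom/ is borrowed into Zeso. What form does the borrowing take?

hitgibizbomo

Substitution: /p/ → /h/, /ɹ/ → /t/, giving /htgibzbom/.
The consonants /h/, /b/, /m/ cannot be parsed into a legal (C)(C)V syllable (no codas are permitted; onsets may contain at most 2 consonants).
Each unlicensed consonant becomes the onset of a new syllable: /h/ → /hi/, /b/ → /bi/, /m/ → /mo/.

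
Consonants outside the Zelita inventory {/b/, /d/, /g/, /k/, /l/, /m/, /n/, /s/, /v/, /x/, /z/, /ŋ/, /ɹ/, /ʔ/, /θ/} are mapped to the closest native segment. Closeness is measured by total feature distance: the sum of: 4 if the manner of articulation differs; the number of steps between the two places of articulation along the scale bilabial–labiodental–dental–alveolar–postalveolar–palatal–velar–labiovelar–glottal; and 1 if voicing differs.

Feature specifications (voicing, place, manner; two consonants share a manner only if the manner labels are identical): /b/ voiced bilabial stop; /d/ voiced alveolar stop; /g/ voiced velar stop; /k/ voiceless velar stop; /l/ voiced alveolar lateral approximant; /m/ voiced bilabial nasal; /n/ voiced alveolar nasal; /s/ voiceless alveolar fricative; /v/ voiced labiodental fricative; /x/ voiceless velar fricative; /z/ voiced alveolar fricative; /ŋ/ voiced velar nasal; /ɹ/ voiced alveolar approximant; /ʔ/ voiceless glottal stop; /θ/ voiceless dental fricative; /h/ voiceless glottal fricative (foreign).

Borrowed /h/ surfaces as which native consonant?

/x/ is closest: same manner (fricative), place distance 2 (glottal→velar), same voicing; total 2. Next closest is /ʔ/ at distance 4.

x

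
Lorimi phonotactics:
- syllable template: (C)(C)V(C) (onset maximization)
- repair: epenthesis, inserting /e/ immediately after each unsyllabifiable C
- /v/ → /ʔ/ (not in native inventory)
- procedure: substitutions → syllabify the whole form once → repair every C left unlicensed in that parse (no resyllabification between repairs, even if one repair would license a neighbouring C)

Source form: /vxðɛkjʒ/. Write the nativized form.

Substitution: /v/ → /ʔ/, giving /ʔxðɛkjʒ/.
Syllabifying with onset maximization leaves /ʔ/, /j/, /ʒ/ stranded (at most one coda consonant is licensed; onsets may contain at most 2 consonants).
Inserting the epenthetic vowel yields /ʔ/ → /ʔe/, /j/ → /je/, /ʒ/ → /ʒe/.

ʔexðɛkjeʒe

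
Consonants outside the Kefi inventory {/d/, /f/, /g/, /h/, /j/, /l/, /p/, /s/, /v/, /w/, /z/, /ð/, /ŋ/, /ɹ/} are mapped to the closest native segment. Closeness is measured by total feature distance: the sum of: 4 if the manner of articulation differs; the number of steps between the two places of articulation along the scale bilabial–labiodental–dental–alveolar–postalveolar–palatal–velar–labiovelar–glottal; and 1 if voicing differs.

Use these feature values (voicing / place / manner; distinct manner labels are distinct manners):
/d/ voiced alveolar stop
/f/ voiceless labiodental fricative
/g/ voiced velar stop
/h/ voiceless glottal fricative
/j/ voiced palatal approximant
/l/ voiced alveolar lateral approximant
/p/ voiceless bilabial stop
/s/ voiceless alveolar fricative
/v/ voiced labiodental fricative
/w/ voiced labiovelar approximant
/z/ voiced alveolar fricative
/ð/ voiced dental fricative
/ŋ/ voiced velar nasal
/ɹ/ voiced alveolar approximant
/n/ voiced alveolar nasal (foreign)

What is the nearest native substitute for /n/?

/ŋ/ is closest: same manner (nasal), place distance 3 (alveolar→velar), same voicing; total 3. Next closest is /d/ at distance 4.

ŋ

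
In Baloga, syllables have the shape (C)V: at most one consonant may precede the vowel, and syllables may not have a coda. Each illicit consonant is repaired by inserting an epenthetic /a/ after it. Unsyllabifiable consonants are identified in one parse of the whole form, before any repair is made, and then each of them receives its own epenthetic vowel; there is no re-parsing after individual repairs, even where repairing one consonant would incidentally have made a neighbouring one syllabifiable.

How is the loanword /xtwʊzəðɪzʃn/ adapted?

xatawʊzəðɪzaʃana

The consonants /x/, /t/, /z/, /ʃ/, /n/ cannot be parsed into a legal (C)V syllable (no codas are permitted; onsets are limited to one consonant).
Epenthesis after each stranded consonant: /x/ → /xa/, /t/ → /ta/, /z/ → /za/, /ʃ/ → /ʃa/, /n/ → /na/.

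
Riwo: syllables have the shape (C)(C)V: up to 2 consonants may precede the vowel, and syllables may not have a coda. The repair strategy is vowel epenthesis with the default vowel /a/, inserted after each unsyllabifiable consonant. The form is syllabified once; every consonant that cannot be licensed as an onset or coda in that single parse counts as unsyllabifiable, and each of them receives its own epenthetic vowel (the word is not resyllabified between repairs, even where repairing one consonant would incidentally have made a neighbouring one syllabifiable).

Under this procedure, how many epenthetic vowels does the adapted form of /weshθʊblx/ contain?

The unsyllabifiable consonants are /s/, /b/, /l/, /x/; each receives one epenthetic vowel.

4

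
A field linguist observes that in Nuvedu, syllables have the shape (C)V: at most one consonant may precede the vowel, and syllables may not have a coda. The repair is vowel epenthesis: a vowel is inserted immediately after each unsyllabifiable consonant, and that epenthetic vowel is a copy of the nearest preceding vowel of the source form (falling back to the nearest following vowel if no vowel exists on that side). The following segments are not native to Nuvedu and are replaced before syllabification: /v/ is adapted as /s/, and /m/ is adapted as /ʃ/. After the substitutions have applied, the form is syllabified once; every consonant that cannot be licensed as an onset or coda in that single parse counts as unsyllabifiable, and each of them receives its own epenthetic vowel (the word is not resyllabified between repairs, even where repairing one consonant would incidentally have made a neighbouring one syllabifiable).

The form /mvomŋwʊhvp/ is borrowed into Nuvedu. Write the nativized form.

Substitution: /m/ → /ʃ/, /v/ → /s/, giving /ʃsoʃŋwʊhsp/.
Syllabifying with onset maximization leaves /ʃ/, /ʃ/, /ŋ/, /h/, /s/, /p/ stranded (no codas are permitted; onsets are limited to one consonant).
Inserting the epenthetic vowel yields /ʃ/ → /ʃo/, /ʃ/ → /ʃo/, /ŋ/ → /ŋo/, /h/ → /hʊ/, /s/ → /sʊ/, /p/ → /pʊ/.

ʃosoʃoŋowʊhʊsʊpʊ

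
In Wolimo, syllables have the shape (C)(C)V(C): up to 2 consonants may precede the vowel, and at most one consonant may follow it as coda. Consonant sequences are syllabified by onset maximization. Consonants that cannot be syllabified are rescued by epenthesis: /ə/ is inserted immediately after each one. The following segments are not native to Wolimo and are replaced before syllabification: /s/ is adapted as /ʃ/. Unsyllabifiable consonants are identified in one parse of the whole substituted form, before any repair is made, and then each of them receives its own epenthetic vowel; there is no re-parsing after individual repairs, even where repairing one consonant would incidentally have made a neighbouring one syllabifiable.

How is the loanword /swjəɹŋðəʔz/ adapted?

ʃəwjəɹŋðəʔzə

Substitution: /s/ → /ʃ/, giving /ʃwjəɹŋðəʔz/.
Under (C)(C)V(C), the unsyllabifiable consonants are /ʃ/, /z/ (at most one coda consonant is licensed; onsets may contain at most 2 consonants).
Inserting the epenthetic vowel yields /ʃ/ → /ʃə/, /z/ → /zə/.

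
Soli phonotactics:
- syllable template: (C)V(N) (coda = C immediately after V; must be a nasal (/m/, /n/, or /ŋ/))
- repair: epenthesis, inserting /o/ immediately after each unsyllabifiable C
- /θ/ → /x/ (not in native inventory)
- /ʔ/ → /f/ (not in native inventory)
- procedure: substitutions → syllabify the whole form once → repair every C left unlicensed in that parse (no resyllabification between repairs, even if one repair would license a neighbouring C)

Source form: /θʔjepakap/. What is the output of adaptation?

xofojepakapo

Substitution: /θ/ → /x/, /ʔ/ → /f/, giving /xfjepakap/.
Under (C)V(N), the unsyllabifiable consonants are /x/, /f/, /p/ (only a nasal (/m/, /n/, or /ŋ/) is licensed in coda position; onsets are limited to one consonant).
Inserting the epenthetic vowel yields /x/ → /xo/, /f/ → /fo/, /p/ → /po/.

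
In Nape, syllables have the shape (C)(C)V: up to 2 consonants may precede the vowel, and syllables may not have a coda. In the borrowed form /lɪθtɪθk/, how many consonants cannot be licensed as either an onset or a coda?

2

The consonants /θ/, /k/ cannot be parsed into a legal (C)(C)V syllable (no codas are permitted; onsets may contain at most 2 consonants).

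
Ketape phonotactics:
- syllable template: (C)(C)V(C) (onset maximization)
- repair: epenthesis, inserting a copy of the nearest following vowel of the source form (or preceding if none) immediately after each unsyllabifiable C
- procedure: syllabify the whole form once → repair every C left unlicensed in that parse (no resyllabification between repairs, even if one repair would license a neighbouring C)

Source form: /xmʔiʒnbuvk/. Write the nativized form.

The consonants /x/, /k/ cannot be parsed into a legal (C)(C)V(C) syllable (at most one coda consonant is licensed; onsets may contain at most 2 consonants).
Inserting the epenthetic vowel yields /x/ → /xi/, /k/ → /ku/.

ximʔiʒnbuvku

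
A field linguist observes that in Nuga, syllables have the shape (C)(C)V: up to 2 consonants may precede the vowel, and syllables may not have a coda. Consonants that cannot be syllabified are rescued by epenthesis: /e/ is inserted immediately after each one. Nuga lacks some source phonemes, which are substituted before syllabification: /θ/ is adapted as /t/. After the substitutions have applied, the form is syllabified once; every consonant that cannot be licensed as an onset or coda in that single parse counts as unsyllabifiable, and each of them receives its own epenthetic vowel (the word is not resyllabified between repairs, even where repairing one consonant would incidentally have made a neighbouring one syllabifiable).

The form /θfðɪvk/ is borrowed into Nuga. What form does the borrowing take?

tefðɪveke

Substitution: /θ/ → /t/, giving /tfðɪvk/.
Syllabifying with onset maximization leaves /t/, /v/, /k/ stranded (no codas are permitted; onsets may contain at most 2 consonants).
Each unlicensed consonant becomes the onset of a new syllable: /t/ → /te/, /v/ → /ve/, /k/ → /ke/.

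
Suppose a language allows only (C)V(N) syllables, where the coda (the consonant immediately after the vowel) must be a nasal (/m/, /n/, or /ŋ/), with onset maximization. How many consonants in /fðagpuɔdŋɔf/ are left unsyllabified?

Under (C)V(N), the unsyllabifiable consonants are /f/, /g/, /d/, /f/ (only a nasal (/m/, /n/, or /ŋ/) is licensed in coda position; onsets are limited to one consonant).

4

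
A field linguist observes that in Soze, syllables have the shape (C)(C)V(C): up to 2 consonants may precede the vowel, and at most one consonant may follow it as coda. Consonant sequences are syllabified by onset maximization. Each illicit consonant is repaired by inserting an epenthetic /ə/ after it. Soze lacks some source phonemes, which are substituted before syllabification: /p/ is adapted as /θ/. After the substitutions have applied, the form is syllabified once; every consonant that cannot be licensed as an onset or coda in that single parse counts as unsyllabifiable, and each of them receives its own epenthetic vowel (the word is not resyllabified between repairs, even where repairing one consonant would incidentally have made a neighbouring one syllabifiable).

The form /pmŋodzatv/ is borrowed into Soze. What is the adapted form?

Substitution: /p/ → /θ/, giving /θmŋodzatv/.
Under (C)(C)V(C), the unsyllabifiable consonants are /θ/, /v/ (at most one coda consonant is licensed; onsets may contain at most 2 consonants).
Epenthesis after each stranded consonant: /θ/ → /θə/, /v/ → /və/.

θəmŋodzatvə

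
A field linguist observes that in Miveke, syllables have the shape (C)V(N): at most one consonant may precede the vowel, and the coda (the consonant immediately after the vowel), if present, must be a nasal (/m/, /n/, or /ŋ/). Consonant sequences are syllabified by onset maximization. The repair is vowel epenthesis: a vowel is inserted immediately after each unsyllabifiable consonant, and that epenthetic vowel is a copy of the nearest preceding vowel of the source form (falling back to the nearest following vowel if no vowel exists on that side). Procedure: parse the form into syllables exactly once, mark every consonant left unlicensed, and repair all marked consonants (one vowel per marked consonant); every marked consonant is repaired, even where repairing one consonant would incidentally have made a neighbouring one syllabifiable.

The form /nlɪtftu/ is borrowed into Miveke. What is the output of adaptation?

The consonants /n/, /t/, /f/ cannot be parsed into a legal (C)V(N) syllable (only a nasal (/m/, /n/, or /ŋ/) is licensed in coda position; onsets are limited to one consonant).
Inserting the epenthetic vowel yields /n/ → /nɪ/, /t/ → /tɪ/, /f/ → /fɪ/.

nɪlɪtɪfɪtu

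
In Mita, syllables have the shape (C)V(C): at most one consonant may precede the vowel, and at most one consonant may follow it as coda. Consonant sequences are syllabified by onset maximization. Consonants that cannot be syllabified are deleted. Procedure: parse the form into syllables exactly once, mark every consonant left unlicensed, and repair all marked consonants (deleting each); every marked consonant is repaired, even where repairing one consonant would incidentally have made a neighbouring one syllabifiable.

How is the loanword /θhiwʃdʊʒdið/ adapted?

Syllabifying with onset maximization leaves /θ/, /ʃ/ stranded (at most one coda consonant is licensed; onsets are limited to one consonant).
Each unlicensed consonant is deleted: /θ/, /ʃ/.

hiwdʊʒdið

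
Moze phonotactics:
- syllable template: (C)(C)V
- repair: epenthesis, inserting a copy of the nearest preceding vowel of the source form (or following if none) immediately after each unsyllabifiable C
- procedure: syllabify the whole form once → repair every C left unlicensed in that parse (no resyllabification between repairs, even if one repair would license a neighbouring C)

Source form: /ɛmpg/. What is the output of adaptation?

ɛmɛpɛgɛ

Under (C)(C)V, the unsyllabifiable consonants are /m/, /p/, /g/ (no codas are permitted; onsets may contain at most 2 consonants).
Each unlicensed consonant becomes the onset of a new syllable: /m/ → /mɛ/, /p/ → /pɛ/, /g/ → /gɛ/.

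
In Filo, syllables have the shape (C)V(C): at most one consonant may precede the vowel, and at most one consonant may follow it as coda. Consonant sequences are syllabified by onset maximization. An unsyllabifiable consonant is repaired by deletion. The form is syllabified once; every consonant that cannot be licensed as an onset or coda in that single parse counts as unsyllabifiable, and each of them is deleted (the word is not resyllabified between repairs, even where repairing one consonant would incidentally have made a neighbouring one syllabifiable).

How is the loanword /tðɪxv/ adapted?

ðɪx

Under (C)V(C), the unsyllabifiable consonants are /t/, /v/ (at most one coda consonant is licensed; onsets are limited to one consonant).
Each unlicensed consonant is deleted: /t/, /v/.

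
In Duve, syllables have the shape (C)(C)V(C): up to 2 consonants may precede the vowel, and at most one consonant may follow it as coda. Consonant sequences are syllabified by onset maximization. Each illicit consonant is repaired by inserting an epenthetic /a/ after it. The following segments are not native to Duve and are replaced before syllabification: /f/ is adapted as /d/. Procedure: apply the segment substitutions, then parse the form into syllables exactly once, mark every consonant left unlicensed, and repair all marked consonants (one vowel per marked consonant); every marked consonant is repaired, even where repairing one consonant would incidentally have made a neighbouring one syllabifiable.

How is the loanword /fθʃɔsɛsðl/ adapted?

Substitution: /f/ → /d/, giving /dθʃɔsɛsðl/.
Under (C)(C)V(C), the unsyllabifiable consonants are /d/, /ð/, /l/ (at most one coda consonant is licensed; onsets may contain at most 2 consonants).
Epenthesis after each stranded consonant: /d/ → /da/, /ð/ → /ða/, /l/ → /la/.

daθʃɔsɛsðala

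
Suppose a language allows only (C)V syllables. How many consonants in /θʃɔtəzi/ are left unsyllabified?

The consonants /θ/ cannot be parsed into a legal (C)V syllable (no codas are permitted; onsets are limited to one consonant).

1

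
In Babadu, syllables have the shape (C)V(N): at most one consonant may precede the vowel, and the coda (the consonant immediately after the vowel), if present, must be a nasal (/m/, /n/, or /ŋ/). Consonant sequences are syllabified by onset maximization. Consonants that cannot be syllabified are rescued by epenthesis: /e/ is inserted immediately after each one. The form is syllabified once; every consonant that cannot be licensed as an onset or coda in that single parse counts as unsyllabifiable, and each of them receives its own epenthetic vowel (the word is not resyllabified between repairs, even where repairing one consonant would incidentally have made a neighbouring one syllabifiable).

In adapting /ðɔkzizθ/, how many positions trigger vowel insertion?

The unsyllabifiable consonants are /k/, /z/, /θ/; each receives one epenthetic vowel.

3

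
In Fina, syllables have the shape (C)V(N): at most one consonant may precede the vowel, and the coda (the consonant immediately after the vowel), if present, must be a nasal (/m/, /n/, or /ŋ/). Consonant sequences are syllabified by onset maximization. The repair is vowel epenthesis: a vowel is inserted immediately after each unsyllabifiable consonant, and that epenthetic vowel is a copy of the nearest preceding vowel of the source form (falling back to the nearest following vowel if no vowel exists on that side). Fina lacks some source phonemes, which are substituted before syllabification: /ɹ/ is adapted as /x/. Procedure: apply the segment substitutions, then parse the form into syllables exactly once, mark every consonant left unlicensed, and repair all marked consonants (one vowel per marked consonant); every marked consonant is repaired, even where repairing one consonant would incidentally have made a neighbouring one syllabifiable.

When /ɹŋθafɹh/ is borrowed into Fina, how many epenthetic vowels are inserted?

After substitution the input is /xŋθafxh/.
The unsyllabifiable consonants are /x/, /ŋ/, /f/, /x/, /h/; each receives one epenthetic vowel.

5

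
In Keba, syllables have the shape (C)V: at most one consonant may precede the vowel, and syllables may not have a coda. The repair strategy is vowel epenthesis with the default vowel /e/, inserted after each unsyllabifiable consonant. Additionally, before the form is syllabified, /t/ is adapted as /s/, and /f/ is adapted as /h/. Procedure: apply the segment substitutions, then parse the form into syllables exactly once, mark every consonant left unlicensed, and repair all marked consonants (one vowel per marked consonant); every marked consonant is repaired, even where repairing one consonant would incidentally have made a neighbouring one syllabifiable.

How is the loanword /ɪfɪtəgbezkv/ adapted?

ɪhɪsəgebezekeve

Substitution: /f/ → /h/, /t/ → /s/, giving /ɪhɪsəgbezkv/.
Syllabifying with onset maximization leaves /g/, /z/, /k/, /v/ stranded (no codas are permitted; onsets are limited to one consonant).
Inserting the epenthetic vowel yields /g/ → /ge/, /z/ → /ze/, /k/ → /ke/, /v/ → /ve/.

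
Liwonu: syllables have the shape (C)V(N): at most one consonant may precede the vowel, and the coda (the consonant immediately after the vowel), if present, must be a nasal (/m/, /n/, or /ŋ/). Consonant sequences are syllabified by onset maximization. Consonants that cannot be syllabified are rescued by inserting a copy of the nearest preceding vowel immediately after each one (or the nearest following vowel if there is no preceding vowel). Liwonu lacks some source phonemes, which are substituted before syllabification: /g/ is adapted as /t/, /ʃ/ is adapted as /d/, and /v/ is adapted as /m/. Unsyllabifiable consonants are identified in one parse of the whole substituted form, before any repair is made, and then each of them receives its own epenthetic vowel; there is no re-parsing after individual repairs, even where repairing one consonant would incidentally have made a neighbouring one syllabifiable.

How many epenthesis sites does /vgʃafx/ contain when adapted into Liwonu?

4

After substitution the input is /mtdafx/.
The unsyllabifiable consonants are /m/, /t/, /f/, /x/; each receives one epenthetic vowel.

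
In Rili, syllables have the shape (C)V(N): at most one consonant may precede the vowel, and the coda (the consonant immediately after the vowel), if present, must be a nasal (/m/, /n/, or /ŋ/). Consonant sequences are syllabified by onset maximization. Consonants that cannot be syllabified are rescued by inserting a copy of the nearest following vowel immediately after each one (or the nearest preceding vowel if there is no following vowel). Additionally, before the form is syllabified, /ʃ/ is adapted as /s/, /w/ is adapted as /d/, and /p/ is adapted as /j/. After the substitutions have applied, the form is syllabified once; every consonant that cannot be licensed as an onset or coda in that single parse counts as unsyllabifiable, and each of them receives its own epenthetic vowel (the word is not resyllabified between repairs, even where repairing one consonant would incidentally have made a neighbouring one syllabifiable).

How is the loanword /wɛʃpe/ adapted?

Substitution: /w/ → /d/, /ʃ/ → /s/, /p/ → /j/, giving /dɛsje/.
Under (C)V(N), the unsyllabifiable consonants are /s/ (only a nasal (/m/, /n/, or /ŋ/) is licensed in coda position; onsets are limited to one consonant).
Each unlicensed consonant becomes the onset of a new syllable: /s/ → /se/.

dɛseje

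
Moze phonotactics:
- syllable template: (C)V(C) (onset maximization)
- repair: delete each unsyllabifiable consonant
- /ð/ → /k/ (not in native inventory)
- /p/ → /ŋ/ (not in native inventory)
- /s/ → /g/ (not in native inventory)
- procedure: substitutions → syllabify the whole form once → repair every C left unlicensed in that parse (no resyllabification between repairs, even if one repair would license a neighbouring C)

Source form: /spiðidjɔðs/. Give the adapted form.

Substitution: /s/ → /g/, /p/ → /ŋ/, /ð/ → /k/, giving /gŋikidjɔkg/.
Syllabifying with onset maximization leaves /g/, /g/ stranded (at most one coda consonant is licensed; onsets are limited to one consonant).
Deleting the stranded consonants removes /g/, /g/.

ŋikidjɔk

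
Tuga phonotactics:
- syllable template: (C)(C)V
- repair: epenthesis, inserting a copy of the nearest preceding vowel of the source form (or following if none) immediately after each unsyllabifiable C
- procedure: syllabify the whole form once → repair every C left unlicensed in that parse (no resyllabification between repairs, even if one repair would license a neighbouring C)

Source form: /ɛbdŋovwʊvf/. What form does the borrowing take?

ɛbɛdŋovwʊvʊfʊ

Under (C)(C)V, the unsyllabifiable consonants are /b/, /v/, /f/ (no codas are permitted; onsets may contain at most 2 consonants).
Epenthesis after each stranded consonant: /b/ → /bɛ/, /v/ → /vʊ/, /f/ → /fʊ/.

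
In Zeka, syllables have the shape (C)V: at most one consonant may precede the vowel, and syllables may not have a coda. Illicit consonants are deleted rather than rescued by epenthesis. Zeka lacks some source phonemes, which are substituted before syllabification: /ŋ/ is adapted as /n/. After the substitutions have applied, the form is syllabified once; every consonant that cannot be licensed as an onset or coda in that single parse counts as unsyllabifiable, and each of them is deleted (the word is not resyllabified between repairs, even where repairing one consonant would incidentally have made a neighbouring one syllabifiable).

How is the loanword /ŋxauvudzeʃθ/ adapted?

xauvuze

Substitution: /ŋ/ → /n/, giving /nxauvudzeʃθ/.
The consonants /n/, /d/, /ʃ/, /θ/ cannot be parsed into a legal (C)V syllable (no codas are permitted; onsets are limited to one consonant).
Deletion applies to /n/, /d/, /ʃ/, /θ/.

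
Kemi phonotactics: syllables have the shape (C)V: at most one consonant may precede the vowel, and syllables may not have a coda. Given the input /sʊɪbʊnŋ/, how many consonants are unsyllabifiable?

2

Under (C)V, the unsyllabifiable consonants are /n/, /ŋ/ (no codas are permitted; onsets are limited to one consonant).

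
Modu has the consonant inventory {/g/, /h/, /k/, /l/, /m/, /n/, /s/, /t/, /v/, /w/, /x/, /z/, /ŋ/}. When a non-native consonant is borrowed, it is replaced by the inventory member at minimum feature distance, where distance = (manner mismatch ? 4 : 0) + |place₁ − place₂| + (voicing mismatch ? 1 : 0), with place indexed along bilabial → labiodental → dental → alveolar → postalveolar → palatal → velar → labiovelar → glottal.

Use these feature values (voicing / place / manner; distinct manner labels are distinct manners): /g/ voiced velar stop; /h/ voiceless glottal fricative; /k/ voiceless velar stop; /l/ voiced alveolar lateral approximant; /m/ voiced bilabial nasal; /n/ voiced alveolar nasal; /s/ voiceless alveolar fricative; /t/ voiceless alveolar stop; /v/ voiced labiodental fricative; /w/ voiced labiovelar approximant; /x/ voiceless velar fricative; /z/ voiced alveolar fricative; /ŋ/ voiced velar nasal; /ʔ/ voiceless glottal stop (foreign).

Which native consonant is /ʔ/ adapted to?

/k/ is closest: same manner (stop), place distance 2 (glottal→velar), same voicing; total 2. Next closest is /g/ at distance 3.

k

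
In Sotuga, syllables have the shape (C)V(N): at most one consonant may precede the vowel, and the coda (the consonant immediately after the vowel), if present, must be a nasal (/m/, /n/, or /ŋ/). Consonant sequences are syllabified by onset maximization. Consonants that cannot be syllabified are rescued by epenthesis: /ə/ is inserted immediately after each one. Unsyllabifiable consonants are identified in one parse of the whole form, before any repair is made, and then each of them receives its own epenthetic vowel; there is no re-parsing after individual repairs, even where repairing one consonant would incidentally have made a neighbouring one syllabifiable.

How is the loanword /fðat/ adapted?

fəðatə

Under (C)V(N), the unsyllabifiable consonants are /f/, /t/ (only a nasal (/m/, /n/, or /ŋ/) is licensed in coda position; onsets are limited to one consonant).
Epenthesis after each stranded consonant: /f/ → /fə/, /t/ → /tə/.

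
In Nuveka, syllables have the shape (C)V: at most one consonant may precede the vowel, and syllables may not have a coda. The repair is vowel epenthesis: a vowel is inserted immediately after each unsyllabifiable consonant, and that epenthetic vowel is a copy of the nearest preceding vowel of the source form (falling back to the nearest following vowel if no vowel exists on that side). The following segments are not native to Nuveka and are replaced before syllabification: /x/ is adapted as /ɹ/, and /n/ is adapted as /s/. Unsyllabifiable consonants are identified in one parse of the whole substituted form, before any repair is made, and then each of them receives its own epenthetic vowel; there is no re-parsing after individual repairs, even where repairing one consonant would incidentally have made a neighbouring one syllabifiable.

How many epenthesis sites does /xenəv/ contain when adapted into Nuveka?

After substitution the input is /ɹesəv/.
The unsyllabifiable consonants are /v/; each receives one epenthetic vowel.

1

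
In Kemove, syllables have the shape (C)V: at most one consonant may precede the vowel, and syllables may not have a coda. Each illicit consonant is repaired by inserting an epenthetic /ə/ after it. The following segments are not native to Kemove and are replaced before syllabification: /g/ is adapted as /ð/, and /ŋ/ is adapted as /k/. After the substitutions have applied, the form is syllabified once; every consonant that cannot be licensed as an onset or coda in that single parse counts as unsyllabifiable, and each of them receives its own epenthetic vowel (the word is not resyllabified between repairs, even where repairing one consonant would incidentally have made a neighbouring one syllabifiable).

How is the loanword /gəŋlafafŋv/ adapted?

Substitution: /g/ → /ð/, /ŋ/ → /k/, giving /ðəklafafkv/.
Under (C)V, the unsyllabifiable consonants are /k/, /f/, /k/, /v/ (no codas are permitted; onsets are limited to one consonant).
Each unlicensed consonant becomes the onset of a new syllable: /k/ → /kə/, /f/ → /fə/, /k/ → /kə/, /v/ → /və/.

ðəkəlafafəkəvə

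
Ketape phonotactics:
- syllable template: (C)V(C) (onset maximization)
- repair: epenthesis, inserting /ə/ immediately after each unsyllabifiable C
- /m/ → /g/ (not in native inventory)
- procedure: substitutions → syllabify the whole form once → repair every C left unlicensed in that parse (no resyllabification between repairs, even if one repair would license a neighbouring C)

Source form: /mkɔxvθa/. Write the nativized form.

Substitution: /m/ → /g/, giving /gkɔxvθa/.
The consonants /g/, /v/ cannot be parsed into a legal (C)V(C) syllable (at most one coda consonant is licensed; onsets are limited to one consonant).
Each unlicensed consonant becomes the onset of a new syllable: /g/ → /gə/, /v/ → /və/.

gəkɔxvəθa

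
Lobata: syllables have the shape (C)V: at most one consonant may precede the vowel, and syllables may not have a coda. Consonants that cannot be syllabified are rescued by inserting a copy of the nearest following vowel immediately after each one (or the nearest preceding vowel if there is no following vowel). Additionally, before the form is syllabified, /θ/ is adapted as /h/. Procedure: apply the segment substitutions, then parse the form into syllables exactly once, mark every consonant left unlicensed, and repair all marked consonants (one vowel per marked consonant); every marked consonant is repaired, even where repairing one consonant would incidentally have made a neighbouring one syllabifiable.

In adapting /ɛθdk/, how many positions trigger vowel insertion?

3

After substitution the input is /ɛhdk/.
The unsyllabifiable consonants are /h/, /d/, /k/; each receives one epenthetic vowel.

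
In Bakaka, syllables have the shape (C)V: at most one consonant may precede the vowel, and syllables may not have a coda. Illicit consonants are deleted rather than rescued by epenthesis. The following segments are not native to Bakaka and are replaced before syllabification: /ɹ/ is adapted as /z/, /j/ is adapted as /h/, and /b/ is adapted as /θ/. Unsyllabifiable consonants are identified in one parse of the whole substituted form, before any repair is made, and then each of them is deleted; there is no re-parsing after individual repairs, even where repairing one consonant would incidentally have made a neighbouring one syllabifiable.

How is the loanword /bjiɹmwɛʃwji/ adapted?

hiwɛhi

Substitution: /b/ → /θ/, /j/ → /h/, /ɹ/ → /z/, giving /θhizmwɛʃwhi/.
Syllabifying with onset maximization leaves /θ/, /z/, /m/, /ʃ/, /w/ stranded (no codas are permitted; onsets are limited to one consonant).
Deleting the stranded consonants removes /θ/, /z/, /m/, /ʃ/, /w/.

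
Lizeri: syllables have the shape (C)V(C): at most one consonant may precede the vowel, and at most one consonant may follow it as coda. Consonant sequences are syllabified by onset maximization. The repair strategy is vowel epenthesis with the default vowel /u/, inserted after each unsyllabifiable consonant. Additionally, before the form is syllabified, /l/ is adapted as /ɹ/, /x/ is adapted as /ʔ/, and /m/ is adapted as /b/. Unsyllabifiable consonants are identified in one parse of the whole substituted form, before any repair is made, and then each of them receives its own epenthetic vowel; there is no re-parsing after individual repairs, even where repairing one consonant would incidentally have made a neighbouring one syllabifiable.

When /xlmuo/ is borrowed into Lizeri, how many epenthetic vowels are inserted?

After substitution the input is /ʔɹbuo/.
The unsyllabifiable consonants are /ʔ/, /ɹ/; each receives one epenthetic vowel.

2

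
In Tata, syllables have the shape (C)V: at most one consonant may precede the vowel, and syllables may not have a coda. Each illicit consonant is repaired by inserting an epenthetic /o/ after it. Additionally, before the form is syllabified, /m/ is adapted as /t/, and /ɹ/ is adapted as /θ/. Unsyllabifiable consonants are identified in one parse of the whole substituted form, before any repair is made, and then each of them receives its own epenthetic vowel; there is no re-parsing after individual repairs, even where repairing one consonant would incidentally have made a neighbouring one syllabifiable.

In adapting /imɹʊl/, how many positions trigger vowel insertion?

After substitution the input is /itθʊl/.
The unsyllabifiable consonants are /t/, /l/; each receives one epenthetic vowel.

2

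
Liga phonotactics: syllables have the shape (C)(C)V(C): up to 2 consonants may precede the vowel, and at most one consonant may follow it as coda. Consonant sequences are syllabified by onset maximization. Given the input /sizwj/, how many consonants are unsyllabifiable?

2

Syllabifying with onset maximization leaves /w/, /j/ stranded (at most one coda consonant is licensed; onsets may contain at most 2 consonants).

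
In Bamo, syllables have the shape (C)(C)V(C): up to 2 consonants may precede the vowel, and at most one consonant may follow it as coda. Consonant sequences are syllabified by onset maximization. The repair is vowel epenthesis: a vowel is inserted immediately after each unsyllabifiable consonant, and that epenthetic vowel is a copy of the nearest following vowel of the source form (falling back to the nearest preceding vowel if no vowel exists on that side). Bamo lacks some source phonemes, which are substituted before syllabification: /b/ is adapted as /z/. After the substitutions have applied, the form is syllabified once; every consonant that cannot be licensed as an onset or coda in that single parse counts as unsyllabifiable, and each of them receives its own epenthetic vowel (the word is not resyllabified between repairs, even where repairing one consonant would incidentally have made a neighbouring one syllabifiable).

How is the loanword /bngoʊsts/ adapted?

zongoʊstʊsʊ

Substitution: /b/ → /z/, giving /zngoʊsts/.
Under (C)(C)V(C), the unsyllabifiable consonants are /z/, /t/, /s/ (at most one coda consonant is licensed; onsets may contain at most 2 consonants).
Each unlicensed consonant becomes the onset of a new syllable: /z/ → /zo/, /t/ → /tʊ/, /s/ → /sʊ/.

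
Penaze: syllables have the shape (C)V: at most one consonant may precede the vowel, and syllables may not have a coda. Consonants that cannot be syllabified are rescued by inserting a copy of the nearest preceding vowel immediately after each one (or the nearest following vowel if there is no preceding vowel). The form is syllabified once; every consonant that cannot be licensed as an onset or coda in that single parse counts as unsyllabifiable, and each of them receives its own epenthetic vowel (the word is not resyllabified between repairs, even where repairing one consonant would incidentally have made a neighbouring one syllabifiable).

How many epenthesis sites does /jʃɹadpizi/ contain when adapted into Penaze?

3

The unsyllabifiable consonants are /j/, /ʃ/, /d/; each receives one epenthetic vowel.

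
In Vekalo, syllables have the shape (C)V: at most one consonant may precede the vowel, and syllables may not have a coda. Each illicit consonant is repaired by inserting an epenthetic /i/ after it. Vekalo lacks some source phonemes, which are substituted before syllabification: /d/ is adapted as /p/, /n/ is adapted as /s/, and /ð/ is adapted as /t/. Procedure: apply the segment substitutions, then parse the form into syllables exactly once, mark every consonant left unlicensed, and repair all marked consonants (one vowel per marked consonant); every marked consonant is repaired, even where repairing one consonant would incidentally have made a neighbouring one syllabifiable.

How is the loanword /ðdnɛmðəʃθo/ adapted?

Substitution: /ð/ → /t/, /d/ → /p/, /n/ → /s/, giving /tpsɛmtəʃθo/.
Under (C)V, the unsyllabifiable consonants are /t/, /p/, /m/, /ʃ/ (no codas are permitted; onsets are limited to one consonant).
Inserting the epenthetic vowel yields /t/ → /ti/, /p/ → /pi/, /m/ → /mi/, /ʃ/ → /ʃi/.

tipisɛmitəʃiθo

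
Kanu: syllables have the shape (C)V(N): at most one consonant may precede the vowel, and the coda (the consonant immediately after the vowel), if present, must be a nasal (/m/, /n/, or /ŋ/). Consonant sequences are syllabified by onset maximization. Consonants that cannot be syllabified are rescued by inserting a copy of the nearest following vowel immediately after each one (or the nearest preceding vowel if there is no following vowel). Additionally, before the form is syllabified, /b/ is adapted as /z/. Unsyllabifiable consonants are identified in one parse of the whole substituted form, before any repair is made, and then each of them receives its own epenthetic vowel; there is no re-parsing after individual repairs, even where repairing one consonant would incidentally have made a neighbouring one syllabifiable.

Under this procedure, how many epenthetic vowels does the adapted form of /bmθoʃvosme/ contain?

After substitution the input is /zmθoʃvosme/.
The unsyllabifiable consonants are /z/, /m/, /ʃ/, /s/; each receives one epenthetic vowel.

4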